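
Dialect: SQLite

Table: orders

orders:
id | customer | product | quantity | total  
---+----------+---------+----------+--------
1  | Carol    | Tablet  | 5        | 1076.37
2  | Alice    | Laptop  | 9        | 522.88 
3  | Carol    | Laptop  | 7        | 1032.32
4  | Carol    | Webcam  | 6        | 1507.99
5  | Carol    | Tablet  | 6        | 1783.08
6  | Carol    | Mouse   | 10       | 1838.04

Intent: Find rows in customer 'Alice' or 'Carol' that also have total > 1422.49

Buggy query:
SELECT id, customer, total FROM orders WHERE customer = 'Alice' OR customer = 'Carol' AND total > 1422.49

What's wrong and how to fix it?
Bug: AND binds tighter than OR, so this parses as customer = 'Alice' OR (customer = 'Carol' AND total > 1422.49)

Fix: Add parentheses around the OR so the AND applies to both alternatives

Corrected query:
SELECT id, customer, total FROM orders WHERE (customer = 'Alice' OR customer = 'Carol') AND total > 1422.49

Result:
id | customer | total  
---+----------+--------
4  | Carol    | 1507.99
5  | Carol    | 1783.08
6  | Carol    | 1838.04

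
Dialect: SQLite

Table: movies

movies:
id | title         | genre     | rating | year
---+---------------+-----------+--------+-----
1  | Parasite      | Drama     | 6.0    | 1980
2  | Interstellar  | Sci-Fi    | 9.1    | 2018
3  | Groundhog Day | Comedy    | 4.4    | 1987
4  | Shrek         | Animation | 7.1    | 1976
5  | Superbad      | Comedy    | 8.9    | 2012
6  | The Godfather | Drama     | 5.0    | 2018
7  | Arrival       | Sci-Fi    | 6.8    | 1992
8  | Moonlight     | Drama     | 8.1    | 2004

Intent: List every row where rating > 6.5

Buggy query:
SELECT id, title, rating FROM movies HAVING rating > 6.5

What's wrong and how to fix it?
Bug: This is a non-aggregate query (no GROUP BY, no aggregates), so in SQLite the HAVING clause is invalid here; a row-level condition belongs in WHERE

Fix: Replace HAVING with WHERE since the condition applies to individual rows

Corrected query:
SELECT id, title, rating FROM movies WHERE rating > 6.5

Result:
id | title        | rating
---+--------------+-------
2  | Interstellar | 9.1   
4  | Shrek        | 7.1   
5  | Superbad     | 8.9   
7  | Arrival      | 6.8   
8  | Moonlight    | 8.1   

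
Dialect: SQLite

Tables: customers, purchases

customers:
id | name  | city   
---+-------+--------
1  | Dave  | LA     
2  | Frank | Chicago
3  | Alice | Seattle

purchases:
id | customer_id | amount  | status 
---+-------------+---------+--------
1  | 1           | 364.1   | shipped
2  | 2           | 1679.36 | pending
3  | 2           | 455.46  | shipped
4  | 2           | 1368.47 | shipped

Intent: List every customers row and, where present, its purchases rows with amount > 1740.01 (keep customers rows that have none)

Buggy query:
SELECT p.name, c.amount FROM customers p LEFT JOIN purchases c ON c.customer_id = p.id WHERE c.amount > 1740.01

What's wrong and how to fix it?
Bug: Filtering c.amount in WHERE discards the NULL rows produced by LEFT JOIN, turning it into an inner join

Fix: Put 'c.amount > 1740.01' in the JOIN's ON clause instead of WHERE

Corrected query:
SELECT p.name, c.amount FROM customers p LEFT JOIN purchases c ON c.customer_id = p.id AND c.amount > 1740.01

Result:
name  | amount
------+-------
Dave  | NULL  
Frank | NULL  
Alice | NULL  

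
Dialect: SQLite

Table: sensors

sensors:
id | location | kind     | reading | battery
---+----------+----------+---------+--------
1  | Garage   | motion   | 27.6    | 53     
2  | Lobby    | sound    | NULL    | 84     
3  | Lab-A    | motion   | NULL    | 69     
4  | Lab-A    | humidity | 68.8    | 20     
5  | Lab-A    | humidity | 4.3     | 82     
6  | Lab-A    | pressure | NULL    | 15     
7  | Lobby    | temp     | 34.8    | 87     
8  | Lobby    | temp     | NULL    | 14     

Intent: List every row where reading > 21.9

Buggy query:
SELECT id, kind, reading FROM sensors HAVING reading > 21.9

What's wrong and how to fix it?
Bug: This is a non-aggregate query (no GROUP BY, no aggregates), so in SQLite the HAVING clause is invalid here; a row-level condition belongs in WHERE

Fix: Use WHERE for row-level filtering

Corrected query:
SELECT id, kind, reading FROM sensors WHERE reading > 21.9

Result:
id | kind     | reading
---+----------+--------
1  | motion   | 27.6   
4  | humidity | 68.8   
7  | temp     | 34.8   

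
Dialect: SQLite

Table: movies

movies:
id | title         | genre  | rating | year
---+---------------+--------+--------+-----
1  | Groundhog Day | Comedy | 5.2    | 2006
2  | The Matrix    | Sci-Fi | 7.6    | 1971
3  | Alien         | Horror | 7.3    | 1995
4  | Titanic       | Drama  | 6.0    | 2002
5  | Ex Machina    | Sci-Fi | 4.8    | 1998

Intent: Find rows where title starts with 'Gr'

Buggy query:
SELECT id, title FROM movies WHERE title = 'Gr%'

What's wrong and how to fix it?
Bug: Wildcards only work with LIKE; '=' treats '%' as a literal character

Fix: Replace '=' with LIKE so 'Gr%' is treated as a pattern

Corrected query:
SELECT id, title FROM movies WHERE title LIKE 'Gr%'

Result:
id | title        
---+--------------
1  | Groundhog Day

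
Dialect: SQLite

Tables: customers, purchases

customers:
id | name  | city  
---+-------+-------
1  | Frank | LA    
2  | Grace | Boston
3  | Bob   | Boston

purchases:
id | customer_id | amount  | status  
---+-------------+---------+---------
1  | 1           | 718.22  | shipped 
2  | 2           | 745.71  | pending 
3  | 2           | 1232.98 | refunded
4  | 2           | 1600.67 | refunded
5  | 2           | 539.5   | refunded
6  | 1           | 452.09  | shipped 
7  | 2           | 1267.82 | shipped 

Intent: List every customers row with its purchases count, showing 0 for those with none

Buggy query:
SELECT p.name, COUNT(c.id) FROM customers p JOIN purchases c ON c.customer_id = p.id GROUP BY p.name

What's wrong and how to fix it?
Bug: INNER JOIN drops customers rows that have no matching purchases rows

Fix: Switch to LEFT JOIN to retain unmatched parent rows

Corrected query:
SELECT p.name, COUNT(c.id) FROM customers p LEFT JOIN purchases c ON c.customer_id = p.id GROUP BY p.name

Result:
name  | COUNT(c.id)
------+------------
Bob   | 0          
Frank | 2          
Grace | 5          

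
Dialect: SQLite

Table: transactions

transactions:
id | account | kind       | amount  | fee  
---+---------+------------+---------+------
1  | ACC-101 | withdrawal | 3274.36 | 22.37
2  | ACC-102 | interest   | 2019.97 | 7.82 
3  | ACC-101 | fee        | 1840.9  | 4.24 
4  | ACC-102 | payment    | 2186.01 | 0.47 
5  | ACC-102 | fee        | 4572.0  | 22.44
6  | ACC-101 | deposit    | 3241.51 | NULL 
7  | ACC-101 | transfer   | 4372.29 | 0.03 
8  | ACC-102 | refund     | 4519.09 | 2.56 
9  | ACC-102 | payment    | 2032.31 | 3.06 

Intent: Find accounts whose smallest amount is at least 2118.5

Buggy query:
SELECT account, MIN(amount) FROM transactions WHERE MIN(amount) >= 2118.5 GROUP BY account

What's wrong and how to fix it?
Bug: MIN() in WHERE is a misuse of aggregate

Fix: Replace WHERE with HAVING after the GROUP BY

Corrected query:
SELECT account, MIN(amount) FROM transactions GROUP BY account HAVING MIN(amount) >= 2118.5

Result:
(no rows)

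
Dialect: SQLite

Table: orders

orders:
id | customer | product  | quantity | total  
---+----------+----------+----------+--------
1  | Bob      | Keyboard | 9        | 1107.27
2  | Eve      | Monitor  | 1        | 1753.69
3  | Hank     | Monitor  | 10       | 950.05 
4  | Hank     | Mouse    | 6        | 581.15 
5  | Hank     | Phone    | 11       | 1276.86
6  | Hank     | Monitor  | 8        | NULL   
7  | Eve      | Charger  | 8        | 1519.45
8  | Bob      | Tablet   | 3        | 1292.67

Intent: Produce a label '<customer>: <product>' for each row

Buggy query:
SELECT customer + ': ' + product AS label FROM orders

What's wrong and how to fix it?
Bug: SQLite uses || for string concatenation; + coerces text to numbers (yielding 0)

Fix: Use the || operator for string concatenation

Corrected query:
SELECT customer || ': ' || product AS label FROM orders

Result:
label        
-------------
Bob: Keyboard
Eve: Monitor 
Hank: Monitor
Hank: Mouse  
Hank: Phone  
Hank: Monitor
Eve: Charger 
Bob: Tablet  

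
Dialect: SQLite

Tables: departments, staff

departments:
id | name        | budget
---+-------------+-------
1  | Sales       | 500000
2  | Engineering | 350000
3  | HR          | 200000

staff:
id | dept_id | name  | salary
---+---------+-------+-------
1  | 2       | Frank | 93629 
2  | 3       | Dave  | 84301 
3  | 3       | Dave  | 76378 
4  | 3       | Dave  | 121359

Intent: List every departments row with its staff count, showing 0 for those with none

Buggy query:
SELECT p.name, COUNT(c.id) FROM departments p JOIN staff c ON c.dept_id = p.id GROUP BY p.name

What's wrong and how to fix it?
Bug: INNER JOIN drops departments rows that have no matching staff rows

Fix: Switch to LEFT JOIN to retain unmatched parent rows

Corrected query:
SELECT p.name, COUNT(c.id) FROM departments p LEFT JOIN staff c ON c.dept_id = p.id GROUP BY p.name

Result:
name        | COUNT(c.id)
------------+------------
Engineering | 1          
HR          | 3          
Sales       | 0          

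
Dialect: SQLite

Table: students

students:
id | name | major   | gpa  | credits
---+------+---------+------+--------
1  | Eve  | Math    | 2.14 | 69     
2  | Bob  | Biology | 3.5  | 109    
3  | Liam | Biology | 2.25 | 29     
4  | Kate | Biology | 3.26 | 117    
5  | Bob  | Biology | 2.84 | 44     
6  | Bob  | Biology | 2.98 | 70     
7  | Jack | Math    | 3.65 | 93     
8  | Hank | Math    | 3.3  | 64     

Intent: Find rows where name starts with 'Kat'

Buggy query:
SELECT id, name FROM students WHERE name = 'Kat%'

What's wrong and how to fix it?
Bug: '=' compares the literal string including the % character; pattern matching needs LIKE

Fix: Replace '=' with LIKE so 'Kat%' is treated as a pattern

Corrected query:
SELECT id, name FROM students WHERE name LIKE 'Kat%'

Result:
id | name
---+-----
4  | Kate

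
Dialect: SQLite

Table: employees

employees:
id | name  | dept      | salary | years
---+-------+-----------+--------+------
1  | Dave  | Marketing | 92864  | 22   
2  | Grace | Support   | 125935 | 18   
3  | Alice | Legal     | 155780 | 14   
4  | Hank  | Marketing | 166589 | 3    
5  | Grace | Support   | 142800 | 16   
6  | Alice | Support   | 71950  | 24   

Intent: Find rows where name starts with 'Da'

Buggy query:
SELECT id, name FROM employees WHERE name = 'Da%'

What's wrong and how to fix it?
Bug: '=' compares the literal string including the % character; pattern matching needs LIKE

Fix: Use LIKE for wildcard pattern matching

Corrected query:
SELECT id, name FROM employees WHERE name LIKE 'Da%'

Result:
id | name
---+-----
1  | Dave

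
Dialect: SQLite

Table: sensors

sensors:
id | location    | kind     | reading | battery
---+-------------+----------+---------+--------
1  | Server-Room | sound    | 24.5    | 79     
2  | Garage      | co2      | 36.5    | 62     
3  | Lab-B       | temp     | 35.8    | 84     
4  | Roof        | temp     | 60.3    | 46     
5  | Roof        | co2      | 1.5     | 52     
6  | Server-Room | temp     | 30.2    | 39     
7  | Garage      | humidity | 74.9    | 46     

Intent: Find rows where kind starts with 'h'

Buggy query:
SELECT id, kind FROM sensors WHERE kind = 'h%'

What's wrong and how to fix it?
Bug: Wildcards only work with LIKE; '=' treats '%' as a literal character

Fix: Replace '=' with LIKE so 'h%' is treated as a pattern

Corrected query:
SELECT id, kind FROM sensors WHERE kind LIKE 'h%'

Result:
id | kind    
---+---------
7  | humidity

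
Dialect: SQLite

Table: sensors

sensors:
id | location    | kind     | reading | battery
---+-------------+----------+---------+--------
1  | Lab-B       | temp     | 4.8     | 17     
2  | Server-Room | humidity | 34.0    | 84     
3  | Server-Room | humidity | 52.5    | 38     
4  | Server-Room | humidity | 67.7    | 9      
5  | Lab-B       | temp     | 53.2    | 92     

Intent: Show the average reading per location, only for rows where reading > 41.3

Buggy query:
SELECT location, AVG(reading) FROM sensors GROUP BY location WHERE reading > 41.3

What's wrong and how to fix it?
Bug: Row-level WHERE must come before GROUP BY in the clause order

Fix: Place WHERE between FROM and GROUP BY

Corrected query:
SELECT location, AVG(reading) FROM sensors WHERE reading > 41.3 GROUP BY location

Result:
location    | AVG(reading)
------------+-------------
Lab-B       | 53.2        
Server-Room | 60.1        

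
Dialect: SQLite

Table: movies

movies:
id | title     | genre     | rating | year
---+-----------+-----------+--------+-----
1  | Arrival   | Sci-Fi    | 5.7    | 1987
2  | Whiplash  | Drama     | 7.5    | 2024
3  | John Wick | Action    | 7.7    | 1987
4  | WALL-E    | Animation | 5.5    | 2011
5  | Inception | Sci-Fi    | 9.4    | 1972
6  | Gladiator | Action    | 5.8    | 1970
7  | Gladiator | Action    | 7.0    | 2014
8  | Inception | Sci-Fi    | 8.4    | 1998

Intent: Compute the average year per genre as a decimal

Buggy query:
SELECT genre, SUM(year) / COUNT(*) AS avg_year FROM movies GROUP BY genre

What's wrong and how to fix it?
Bug: SUM(year) and COUNT(*) are both integers; the division truncates the fractional part

Fix: Cast one side to REAL so the division keeps the fractional part

Corrected query:
SELECT genre, SUM(year) * 1.0 / COUNT(*) AS avg_year FROM movies GROUP BY genre

Result:
genre     | avg_year   
----------+------------
Action    | 1990.333333
Animation | 2011       
Drama     | 2024       
Sci-Fi    | 1985.666667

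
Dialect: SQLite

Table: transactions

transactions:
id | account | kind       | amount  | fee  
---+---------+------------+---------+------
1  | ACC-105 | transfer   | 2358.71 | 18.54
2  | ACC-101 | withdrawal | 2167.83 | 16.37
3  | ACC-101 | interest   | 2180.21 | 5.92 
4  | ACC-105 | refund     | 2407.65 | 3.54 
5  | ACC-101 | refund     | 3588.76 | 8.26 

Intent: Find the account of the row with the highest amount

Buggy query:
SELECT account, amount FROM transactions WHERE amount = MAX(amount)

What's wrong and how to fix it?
Bug: WHERE is evaluated per row; an aggregate over the whole table isn't defined there

Fix: Use a subquery: WHERE amount = (SELECT MAX(amount) FROM transactions)

Corrected query:
SELECT account, amount FROM transactions WHERE amount = (SELECT MAX(amount) FROM transactions)

Result:
account | amount 
--------+--------
ACC-101 | 3588.76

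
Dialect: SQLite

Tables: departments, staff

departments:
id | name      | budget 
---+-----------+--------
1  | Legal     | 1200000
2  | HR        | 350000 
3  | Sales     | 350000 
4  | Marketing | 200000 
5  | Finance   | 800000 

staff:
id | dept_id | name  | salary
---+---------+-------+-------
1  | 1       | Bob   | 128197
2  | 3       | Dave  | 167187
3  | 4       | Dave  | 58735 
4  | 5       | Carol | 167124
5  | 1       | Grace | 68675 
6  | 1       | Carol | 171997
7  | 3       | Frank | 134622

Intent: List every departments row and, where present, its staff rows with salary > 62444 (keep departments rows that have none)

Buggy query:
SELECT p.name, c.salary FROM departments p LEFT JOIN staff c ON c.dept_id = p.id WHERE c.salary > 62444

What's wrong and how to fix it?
Bug: A WHERE condition on the right-hand table after LEFT JOIN drops unmatched parents

Fix: Move the right-table condition into the ON clause so unmatched parents are kept

Corrected query:
SELECT p.name, c.salary FROM departments p LEFT JOIN staff c ON c.dept_id = p.id AND c.salary > 62444

Result:
name      | salary
----------+-------
Legal     | 68675 
Legal     | 128197
Legal     | 171997
HR        | NULL  
Sales     | 134622
Sales     | 167187
Marketing | NULL  
Finance   | 167124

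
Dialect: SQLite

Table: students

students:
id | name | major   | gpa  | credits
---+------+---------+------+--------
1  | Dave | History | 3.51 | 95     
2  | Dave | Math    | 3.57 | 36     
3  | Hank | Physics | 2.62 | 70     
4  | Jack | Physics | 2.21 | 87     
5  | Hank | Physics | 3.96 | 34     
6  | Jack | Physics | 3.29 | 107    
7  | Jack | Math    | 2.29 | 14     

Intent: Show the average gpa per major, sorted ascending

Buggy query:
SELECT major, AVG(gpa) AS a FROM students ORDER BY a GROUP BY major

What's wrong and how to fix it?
Bug: GROUP BY must precede ORDER BY

Fix: Reorder: SELECT … FROM … GROUP BY … ORDER BY …

Corrected query:
SELECT major, AVG(gpa) AS a FROM students GROUP BY major ORDER BY a

Result:
major   | a   
--------+-----
Math    | 2.93
Physics | 3.02
History | 3.51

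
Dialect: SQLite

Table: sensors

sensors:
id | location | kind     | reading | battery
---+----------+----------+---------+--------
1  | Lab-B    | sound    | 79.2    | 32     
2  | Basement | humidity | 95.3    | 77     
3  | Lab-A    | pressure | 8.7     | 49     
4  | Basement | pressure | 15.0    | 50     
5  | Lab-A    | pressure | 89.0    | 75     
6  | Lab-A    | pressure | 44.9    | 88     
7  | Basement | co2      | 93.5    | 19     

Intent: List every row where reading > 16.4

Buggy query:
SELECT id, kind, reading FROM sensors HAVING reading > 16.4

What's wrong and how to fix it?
Bug: HAVING filters the output of aggregation, but this query has no GROUP BY and no aggregate functions, so SQLite rejects it (HAVING clause on a non-aggregate query); the condition here is per row

Fix: Use WHERE for row-level filtering

Corrected query:
SELECT id, kind, reading FROM sensors WHERE reading > 16.4

Result:
id | kind     | reading
---+----------+--------
1  | sound    | 79.2   
2  | humidity | 95.3   
5  | pressure | 89     
6  | pressure | 44.9   
7  | co2      | 93.5   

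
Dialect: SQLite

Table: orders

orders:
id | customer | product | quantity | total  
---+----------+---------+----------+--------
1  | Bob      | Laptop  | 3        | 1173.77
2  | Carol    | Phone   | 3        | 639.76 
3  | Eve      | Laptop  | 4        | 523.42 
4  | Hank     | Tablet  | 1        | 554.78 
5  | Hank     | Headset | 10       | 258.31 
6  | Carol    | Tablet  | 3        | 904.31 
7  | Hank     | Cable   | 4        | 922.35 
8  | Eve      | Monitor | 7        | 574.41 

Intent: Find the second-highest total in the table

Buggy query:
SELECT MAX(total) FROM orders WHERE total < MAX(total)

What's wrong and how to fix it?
Bug: The inner MAX is an aggregate inside WHERE, which is not allowed

Fix: Compute the overall MAX in a subquery, then take MAX of rows below it

Corrected query:
SELECT MAX(total) FROM orders WHERE total < (SELECT MAX(total) FROM orders)

Result:
MAX(total)
----------
922.35    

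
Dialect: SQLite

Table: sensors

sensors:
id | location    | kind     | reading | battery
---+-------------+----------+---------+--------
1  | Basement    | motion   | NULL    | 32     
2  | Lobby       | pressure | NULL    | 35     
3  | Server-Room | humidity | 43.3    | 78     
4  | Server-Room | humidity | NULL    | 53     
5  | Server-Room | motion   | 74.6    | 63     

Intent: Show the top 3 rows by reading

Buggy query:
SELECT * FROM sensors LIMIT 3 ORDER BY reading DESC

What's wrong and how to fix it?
Bug: LIMIT must come after ORDER BY

Fix: Sort with ORDER BY, then apply LIMIT

Corrected query:
SELECT * FROM sensors ORDER BY reading DESC LIMIT 3

Result:
id | location    | kind     | reading | battery
---+-------------+----------+---------+--------
5  | Server-Room | motion   | 74.6    | 63     
3  | Server-Room | humidity | 43.3    | 78     
1  | Basement    | motion   | NULL    | 32     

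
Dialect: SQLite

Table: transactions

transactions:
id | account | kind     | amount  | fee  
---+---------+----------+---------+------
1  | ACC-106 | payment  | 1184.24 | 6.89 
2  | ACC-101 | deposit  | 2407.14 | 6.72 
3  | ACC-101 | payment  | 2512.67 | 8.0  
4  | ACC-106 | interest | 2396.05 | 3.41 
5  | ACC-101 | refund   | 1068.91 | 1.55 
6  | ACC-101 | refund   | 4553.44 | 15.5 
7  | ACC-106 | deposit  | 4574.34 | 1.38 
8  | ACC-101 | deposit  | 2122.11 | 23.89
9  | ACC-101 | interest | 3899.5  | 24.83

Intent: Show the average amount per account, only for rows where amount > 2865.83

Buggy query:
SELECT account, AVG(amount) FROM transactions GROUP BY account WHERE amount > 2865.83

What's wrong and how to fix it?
Bug: Row-level WHERE must come before GROUP BY in the clause order

Fix: Move the WHERE clause before GROUP BY

Corrected query:
SELECT account, AVG(amount) FROM transactions WHERE amount > 2865.83 GROUP BY account

Result:
account | AVG(amount)
--------+------------
ACC-101 | 4226.47    
ACC-106 | 4574.34    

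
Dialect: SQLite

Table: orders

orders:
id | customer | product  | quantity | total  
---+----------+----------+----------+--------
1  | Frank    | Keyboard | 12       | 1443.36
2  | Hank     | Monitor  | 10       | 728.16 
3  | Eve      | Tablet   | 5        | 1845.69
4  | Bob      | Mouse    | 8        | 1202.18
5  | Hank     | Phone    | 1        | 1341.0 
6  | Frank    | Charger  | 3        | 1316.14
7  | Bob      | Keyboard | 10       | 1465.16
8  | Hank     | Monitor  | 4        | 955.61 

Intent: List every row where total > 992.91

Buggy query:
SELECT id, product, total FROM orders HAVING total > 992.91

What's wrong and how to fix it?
Bug: This is a non-aggregate query (no GROUP BY, no aggregates), so in SQLite the HAVING clause is invalid here; a row-level condition belongs in WHERE

Fix: Use WHERE for row-level filtering

Corrected query:
SELECT id, product, total FROM orders WHERE total > 992.91

Result:
id | product  | total  
---+----------+--------
1  | Keyboard | 1443.36
3  | Tablet   | 1845.69
4  | Mouse    | 1202.18
5  | Phone    | 1341   
6  | Charger  | 1316.14
7  | Keyboard | 1465.16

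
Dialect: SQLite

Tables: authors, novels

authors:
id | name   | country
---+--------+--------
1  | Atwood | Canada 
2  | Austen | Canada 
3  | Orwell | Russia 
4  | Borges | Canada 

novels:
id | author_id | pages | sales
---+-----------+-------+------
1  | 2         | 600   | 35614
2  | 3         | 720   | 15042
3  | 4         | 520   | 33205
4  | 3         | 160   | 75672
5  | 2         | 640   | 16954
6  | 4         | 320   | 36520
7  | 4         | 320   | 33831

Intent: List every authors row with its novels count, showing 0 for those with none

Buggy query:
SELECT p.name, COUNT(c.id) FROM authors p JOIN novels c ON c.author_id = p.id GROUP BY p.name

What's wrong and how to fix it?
Bug: An inner join excludes parents with zero children

Fix: Use LEFT JOIN so parents without children still appear (COUNT(c.id) gives 0)

Corrected query:
SELECT p.name, COUNT(c.id) FROM authors p LEFT JOIN novels c ON c.author_id = p.id GROUP BY p.name

Result:
name   | COUNT(c.id)
-------+------------
Atwood | 0          
Austen | 2          
Borges | 3          
Orwell | 2          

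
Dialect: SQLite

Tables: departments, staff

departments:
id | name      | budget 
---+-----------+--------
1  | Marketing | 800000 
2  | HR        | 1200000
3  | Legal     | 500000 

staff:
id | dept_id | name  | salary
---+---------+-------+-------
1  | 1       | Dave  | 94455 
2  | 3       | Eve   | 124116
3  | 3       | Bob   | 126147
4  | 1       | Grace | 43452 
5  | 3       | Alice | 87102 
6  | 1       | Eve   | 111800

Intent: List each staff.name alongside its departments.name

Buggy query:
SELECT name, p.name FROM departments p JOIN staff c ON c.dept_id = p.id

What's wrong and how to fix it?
Bug: 'name' exists in both joined tables, so the database can't tell which one is meant

Fix: Qualify the column with its table alias (c.name)

Corrected query:
SELECT c.name, p.name FROM departments p JOIN staff c ON c.dept_id = p.id

Result:
name  | name     
------+----------
Dave  | Marketing
Eve   | Legal    
Bob   | Legal    
Grace | Marketing
Alice | Legal    
Eve   | Marketing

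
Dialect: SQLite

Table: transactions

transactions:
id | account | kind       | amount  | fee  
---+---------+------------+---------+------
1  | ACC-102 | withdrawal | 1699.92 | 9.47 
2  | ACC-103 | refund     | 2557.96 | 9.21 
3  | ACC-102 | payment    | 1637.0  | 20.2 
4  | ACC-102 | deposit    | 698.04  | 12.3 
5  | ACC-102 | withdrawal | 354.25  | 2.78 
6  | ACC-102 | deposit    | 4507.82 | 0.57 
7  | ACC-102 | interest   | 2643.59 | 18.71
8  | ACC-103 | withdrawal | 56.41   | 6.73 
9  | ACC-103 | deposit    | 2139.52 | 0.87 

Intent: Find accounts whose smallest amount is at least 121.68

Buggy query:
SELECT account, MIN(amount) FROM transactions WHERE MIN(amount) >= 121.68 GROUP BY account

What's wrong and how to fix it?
Bug: Aggregates like MIN are computed per group after WHERE runs

Fix: Replace WHERE with HAVING after the GROUP BY

Corrected query:
SELECT account, MIN(amount) FROM transactions GROUP BY account HAVING MIN(amount) >= 121.68

Result:
account | MIN(amount)
--------+------------
ACC-102 | 354.25     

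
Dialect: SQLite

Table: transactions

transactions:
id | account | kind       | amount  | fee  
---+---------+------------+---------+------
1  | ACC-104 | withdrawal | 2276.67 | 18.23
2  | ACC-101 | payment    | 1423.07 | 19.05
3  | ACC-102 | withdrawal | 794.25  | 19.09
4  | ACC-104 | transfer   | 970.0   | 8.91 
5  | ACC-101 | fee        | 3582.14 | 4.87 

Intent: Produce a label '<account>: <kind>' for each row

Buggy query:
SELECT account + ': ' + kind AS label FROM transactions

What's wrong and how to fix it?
Bug: SQLite uses || for string concatenation; + coerces text to numbers (yielding 0)

Fix: Replace + with || to concatenate text

Corrected query:
SELECT account || ': ' || kind AS label FROM transactions

Result:
label              
-------------------
ACC-104: withdrawal
ACC-101: payment   
ACC-102: withdrawal
ACC-104: transfer  
ACC-101: fee       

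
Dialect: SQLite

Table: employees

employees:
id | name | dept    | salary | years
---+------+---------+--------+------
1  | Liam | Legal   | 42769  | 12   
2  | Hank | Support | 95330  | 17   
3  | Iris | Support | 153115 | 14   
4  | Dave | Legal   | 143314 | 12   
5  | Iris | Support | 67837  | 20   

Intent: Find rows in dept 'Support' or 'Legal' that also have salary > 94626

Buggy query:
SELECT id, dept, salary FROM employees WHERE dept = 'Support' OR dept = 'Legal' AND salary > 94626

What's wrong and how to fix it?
Bug: AND binds tighter than OR, so this parses as dept = 'Support' OR (dept = 'Legal' AND salary > 94626)

Fix: Group the OR with parentheses (or use IN), then AND the threshold

Corrected query:
SELECT id, dept, salary FROM employees WHERE (dept = 'Support' OR dept = 'Legal') AND salary > 94626

Result:
id | dept    | salary
---+---------+-------
2  | Support | 95330 
3  | Support | 153115
4  | Legal   | 143314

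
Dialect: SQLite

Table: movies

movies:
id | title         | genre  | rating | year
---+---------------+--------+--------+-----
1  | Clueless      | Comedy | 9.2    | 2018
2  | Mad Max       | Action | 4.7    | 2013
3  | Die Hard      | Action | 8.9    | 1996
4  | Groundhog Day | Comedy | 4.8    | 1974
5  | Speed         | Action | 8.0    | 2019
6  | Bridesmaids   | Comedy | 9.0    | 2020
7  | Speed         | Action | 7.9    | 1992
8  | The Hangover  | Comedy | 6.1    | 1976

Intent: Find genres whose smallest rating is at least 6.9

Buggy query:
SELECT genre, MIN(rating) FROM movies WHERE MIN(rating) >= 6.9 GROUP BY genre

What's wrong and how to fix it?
Bug: MIN() in WHERE is a misuse of aggregate

Fix: Replace WHERE with HAVING after the GROUP BY

Corrected query:
SELECT genre, MIN(rating) FROM movies GROUP BY genre HAVING MIN(rating) >= 6.9

Result:
(no rows)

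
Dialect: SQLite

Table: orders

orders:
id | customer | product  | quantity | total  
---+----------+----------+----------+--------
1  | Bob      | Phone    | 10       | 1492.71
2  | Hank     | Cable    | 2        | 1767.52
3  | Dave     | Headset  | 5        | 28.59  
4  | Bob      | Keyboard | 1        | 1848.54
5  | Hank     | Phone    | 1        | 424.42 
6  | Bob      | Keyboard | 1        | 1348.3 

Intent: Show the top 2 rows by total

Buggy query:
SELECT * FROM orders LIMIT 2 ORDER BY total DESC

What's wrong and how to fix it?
Bug: LIMIT must come after ORDER BY

Fix: Sort with ORDER BY, then apply LIMIT

Corrected query:
SELECT * FROM orders ORDER BY total DESC LIMIT 2

Result:
id | customer | product  | quantity | total  
---+----------+----------+----------+--------
4  | Bob      | Keyboard | 1        | 1848.54
2  | Hank     | Cable    | 2        | 1767.52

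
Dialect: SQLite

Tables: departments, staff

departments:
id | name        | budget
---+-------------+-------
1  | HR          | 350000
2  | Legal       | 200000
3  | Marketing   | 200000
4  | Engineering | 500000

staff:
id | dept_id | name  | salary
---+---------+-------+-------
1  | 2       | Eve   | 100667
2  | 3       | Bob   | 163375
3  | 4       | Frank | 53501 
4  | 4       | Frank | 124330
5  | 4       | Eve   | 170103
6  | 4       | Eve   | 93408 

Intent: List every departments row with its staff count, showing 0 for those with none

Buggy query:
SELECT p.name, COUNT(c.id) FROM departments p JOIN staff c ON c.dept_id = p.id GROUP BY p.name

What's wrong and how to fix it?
Bug: INNER JOIN drops departments rows that have no matching staff rows

Fix: Switch to LEFT JOIN to retain unmatched parent rows

Corrected query:
SELECT p.name, COUNT(c.id) FROM departments p LEFT JOIN staff c ON c.dept_id = p.id GROUP BY p.name

Result:
name        | COUNT(c.id)
------------+------------
Engineering | 4          
HR          | 0          
Legal       | 1          
Marketing   | 1          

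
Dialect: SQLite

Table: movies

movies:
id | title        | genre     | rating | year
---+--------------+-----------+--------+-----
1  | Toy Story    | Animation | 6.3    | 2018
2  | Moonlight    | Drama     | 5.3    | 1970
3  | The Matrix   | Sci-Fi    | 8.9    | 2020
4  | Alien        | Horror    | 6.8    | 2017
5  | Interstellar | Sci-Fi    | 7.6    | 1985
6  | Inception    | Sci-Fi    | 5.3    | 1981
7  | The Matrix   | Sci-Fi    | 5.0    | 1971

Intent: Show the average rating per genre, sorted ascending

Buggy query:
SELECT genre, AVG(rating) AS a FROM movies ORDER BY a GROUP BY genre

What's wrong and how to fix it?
Bug: GROUP BY must precede ORDER BY

Fix: Reorder: SELECT … FROM … GROUP BY … ORDER BY …

Corrected query:
SELECT genre, AVG(rating) AS a FROM movies GROUP BY genre ORDER BY a

Result:
genre     | a  
----------+----
Drama     | 5.3
Animation | 6.3
Sci-Fi    | 6.7
Horror    | 6.8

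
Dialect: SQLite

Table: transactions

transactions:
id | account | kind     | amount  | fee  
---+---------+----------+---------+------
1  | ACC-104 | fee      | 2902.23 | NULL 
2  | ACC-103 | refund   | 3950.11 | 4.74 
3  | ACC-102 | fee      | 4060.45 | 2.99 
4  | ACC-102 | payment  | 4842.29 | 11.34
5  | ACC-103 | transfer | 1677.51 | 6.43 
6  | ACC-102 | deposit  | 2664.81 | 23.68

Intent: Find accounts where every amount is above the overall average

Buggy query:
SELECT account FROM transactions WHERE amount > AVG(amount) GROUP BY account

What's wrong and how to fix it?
Bug: WHERE evaluates per row before aggregation, so AVG() is unavailable

Fix: Compute the overall average in a scalar subquery and compare each group's MIN against it in HAVING

Corrected query:
SELECT account FROM transactions GROUP BY account HAVING MIN(amount) > (SELECT AVG(amount) FROM transactions)

Result:
(no rows)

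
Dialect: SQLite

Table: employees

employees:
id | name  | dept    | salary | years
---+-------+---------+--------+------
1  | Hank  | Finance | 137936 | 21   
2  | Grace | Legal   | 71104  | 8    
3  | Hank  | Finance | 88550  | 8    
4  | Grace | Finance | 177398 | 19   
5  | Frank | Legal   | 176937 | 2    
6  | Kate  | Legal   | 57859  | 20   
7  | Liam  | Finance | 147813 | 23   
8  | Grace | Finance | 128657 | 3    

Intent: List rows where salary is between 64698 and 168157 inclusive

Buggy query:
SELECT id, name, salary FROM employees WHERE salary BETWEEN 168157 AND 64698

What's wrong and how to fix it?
Bug: The bounds are reversed; BETWEEN a AND b requires a <= b to match anything

Fix: Swap the bounds so the smaller value comes first

Corrected query:
SELECT id, name, salary FROM employees WHERE salary BETWEEN 64698 AND 168157

Result:
id | name  | salary
---+-------+-------
1  | Hank  | 137936
2  | Grace | 71104 
3  | Hank  | 88550 
7  | Liam  | 147813
8  | Grace | 128657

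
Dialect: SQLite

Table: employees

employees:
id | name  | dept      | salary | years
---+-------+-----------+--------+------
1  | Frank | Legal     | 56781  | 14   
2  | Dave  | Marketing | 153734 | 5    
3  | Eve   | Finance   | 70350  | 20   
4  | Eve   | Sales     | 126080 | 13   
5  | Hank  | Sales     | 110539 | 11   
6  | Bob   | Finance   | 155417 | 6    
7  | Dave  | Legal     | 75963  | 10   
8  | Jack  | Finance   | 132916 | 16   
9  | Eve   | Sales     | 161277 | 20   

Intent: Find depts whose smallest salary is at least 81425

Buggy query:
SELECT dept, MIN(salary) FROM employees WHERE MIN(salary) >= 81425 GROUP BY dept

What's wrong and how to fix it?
Bug: Aggregates like MIN are computed per group after WHERE runs

Fix: Replace WHERE with HAVING after the GROUP BY

Corrected query:
SELECT dept, MIN(salary) FROM employees GROUP BY dept HAVING MIN(salary) >= 81425

Result:
dept      | MIN(salary)
----------+------------
Marketing | 153734     
Sales     | 110539     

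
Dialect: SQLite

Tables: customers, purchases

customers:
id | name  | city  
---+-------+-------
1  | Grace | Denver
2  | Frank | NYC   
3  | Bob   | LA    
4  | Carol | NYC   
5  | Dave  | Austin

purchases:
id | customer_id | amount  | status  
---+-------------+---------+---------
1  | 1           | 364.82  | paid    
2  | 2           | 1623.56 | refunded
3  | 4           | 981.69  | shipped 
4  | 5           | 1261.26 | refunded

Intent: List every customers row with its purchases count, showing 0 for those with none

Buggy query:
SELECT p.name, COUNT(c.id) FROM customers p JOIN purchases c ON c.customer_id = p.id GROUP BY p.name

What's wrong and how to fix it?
Bug: INNER JOIN drops customers rows that have no matching purchases rows

Fix: Switch to LEFT JOIN to retain unmatched parent rows

Corrected query:
SELECT p.name, COUNT(c.id) FROM customers p LEFT JOIN purchases c ON c.customer_id = p.id GROUP BY p.name

Result:
name  | COUNT(c.id)
------+------------
Bob   | 0          
Carol | 1          
Dave  | 1          
Frank | 1          
Grace | 1          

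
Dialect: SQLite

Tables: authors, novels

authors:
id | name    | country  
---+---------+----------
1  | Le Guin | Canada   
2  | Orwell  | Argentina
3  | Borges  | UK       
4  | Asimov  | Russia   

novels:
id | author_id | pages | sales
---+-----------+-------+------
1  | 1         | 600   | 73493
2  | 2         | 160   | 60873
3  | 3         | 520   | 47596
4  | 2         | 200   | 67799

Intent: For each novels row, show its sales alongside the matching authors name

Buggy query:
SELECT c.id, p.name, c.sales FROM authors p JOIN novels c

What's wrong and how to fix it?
Bug: Missing join condition: each novels row is matched to all authors rows instead of just its own

Fix: Specify the join condition linking the foreign key to the parent id

Corrected query:
SELECT c.id, p.name, c.sales FROM authors p JOIN novels c ON c.author_id = p.id

Result:
id | name    | sales
---+---------+------
1  | Le Guin | 73493
2  | Orwell  | 60873
3  | Borges  | 47596
4  | Orwell  | 67799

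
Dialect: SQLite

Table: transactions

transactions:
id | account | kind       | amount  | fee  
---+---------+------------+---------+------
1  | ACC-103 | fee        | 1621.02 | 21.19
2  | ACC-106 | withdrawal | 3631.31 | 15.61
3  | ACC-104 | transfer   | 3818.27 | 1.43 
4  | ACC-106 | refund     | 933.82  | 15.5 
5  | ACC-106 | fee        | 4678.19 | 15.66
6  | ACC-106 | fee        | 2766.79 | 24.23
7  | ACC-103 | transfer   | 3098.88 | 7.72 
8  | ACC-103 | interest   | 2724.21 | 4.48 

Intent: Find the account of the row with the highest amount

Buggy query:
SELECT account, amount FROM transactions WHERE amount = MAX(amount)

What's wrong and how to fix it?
Bug: WHERE is evaluated per row; an aggregate over the whole table isn't defined there

Fix: Wrap MAX in a scalar subquery so WHERE compares against a single value

Corrected query:
SELECT account, amount FROM transactions WHERE amount = (SELECT MAX(amount) FROM transactions)

Result:
account | amount 
--------+--------
ACC-106 | 4678.19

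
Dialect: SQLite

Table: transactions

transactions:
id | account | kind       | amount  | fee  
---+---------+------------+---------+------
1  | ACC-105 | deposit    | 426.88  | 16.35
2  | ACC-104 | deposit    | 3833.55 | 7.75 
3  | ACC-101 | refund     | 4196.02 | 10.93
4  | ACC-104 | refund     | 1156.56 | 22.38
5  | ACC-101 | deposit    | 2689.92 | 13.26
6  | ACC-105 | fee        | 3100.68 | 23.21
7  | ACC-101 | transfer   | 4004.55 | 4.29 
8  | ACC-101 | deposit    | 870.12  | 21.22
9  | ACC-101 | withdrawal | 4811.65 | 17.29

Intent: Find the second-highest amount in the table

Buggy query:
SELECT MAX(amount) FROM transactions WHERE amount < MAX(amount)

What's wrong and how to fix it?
Bug: MAX(amount) on the right of the comparison is an aggregate-in-WHERE error

Fix: Put the inner MAX in a scalar subquery

Corrected query:
SELECT MAX(amount) FROM transactions WHERE amount < (SELECT MAX(amount) FROM transactions)

Result:
MAX(amount)
-----------
4196.02    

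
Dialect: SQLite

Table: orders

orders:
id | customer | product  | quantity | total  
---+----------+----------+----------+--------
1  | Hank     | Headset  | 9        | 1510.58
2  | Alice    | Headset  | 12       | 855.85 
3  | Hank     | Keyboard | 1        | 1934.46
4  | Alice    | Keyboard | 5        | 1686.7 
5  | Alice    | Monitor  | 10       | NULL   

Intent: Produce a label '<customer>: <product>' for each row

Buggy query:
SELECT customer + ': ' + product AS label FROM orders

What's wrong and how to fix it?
Bug: SQLite uses || for string concatenation; + coerces text to numbers (yielding 0)

Fix: Use the || operator for string concatenation

Corrected query:
SELECT customer || ': ' || product AS label FROM orders

Result:
label          
---------------
Hank: Headset  
Alice: Headset 
Hank: Keyboard 
Alice: Keyboard
Alice: Monitor 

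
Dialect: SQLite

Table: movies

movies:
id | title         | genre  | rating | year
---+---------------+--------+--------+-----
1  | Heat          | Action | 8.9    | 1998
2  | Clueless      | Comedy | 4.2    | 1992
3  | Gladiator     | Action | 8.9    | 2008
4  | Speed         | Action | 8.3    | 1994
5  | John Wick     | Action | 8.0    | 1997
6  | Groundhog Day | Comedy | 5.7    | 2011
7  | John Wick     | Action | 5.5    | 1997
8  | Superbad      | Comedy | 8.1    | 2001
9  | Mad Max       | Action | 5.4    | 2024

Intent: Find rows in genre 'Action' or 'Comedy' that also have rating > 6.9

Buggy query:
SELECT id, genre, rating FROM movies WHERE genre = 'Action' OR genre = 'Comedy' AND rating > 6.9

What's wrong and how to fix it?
Bug: AND binds tighter than OR, so this parses as genre = 'Action' OR (genre = 'Comedy' AND rating > 6.9)

Fix: Add parentheses around the OR so the AND applies to both alternatives

Corrected query:
SELECT id, genre, rating FROM movies WHERE (genre = 'Action' OR genre = 'Comedy') AND rating > 6.9

Result:
id | genre  | rating
---+--------+-------
1  | Action | 8.9   
3  | Action | 8.9   
4  | Action | 8.3   
5  | Action | 8     
8  | Comedy | 8.1   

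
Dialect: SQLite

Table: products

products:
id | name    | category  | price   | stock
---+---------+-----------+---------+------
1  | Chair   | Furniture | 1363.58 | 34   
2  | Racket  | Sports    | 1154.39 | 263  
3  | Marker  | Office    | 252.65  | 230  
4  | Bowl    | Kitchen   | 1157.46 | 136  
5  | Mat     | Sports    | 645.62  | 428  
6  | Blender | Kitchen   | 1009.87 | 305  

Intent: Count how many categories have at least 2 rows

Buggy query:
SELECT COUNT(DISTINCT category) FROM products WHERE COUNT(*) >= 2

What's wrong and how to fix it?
Bug: COUNT(*) cannot appear in WHERE; the per-group count doesn't exist yet

Fix: Use a subquery that GROUPs and filters with HAVING, then count its rows

Corrected query:
SELECT COUNT(*) FROM (SELECT category FROM products GROUP BY category HAVING COUNT(*) >= 2)

Result:
COUNT(*)
--------
2       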